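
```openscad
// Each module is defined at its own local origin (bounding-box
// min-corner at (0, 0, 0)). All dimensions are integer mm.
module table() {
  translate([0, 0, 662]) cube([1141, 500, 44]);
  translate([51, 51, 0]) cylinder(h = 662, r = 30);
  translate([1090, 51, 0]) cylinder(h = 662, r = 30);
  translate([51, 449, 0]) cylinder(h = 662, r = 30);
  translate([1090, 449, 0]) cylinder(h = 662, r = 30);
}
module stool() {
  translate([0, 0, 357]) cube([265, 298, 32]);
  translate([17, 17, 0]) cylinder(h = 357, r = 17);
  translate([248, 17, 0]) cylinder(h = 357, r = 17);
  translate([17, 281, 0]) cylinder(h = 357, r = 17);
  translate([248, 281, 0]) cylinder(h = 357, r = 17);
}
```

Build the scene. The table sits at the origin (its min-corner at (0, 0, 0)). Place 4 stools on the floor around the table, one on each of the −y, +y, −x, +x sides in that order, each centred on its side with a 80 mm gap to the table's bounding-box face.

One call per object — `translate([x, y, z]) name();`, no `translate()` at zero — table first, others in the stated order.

table();
translate([438, -378, 0]) stool();
translate([438, 580, 0]) stool();
translate([-345, 101, 0]) stool();
translate([1221, 101, 0]) stool();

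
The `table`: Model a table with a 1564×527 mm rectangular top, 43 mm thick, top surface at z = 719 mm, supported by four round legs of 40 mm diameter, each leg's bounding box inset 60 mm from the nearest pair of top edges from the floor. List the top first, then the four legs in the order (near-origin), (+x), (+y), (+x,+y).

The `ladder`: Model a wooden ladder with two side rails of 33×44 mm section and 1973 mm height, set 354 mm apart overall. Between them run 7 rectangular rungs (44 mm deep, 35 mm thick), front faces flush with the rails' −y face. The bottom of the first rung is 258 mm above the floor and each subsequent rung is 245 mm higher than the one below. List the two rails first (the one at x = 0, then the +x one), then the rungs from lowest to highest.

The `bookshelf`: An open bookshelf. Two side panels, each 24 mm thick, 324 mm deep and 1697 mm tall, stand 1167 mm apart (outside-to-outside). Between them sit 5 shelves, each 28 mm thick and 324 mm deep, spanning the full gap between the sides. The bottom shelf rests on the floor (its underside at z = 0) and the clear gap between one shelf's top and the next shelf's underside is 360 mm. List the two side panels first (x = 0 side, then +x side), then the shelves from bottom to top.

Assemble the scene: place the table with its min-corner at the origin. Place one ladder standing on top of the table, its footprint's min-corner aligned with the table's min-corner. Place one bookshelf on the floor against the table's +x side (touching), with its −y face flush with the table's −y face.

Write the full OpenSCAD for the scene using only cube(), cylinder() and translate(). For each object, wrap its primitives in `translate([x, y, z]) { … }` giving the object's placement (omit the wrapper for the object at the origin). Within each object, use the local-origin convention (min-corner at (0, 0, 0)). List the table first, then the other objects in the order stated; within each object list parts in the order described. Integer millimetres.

translate([0, 0, 676]) cube([1564, 527, 43]);
translate([80, 80, 0]) cylinder(h = 676, r = 20);
translate([1484, 80, 0]) cylinder(h = 676, r = 20);
translate([80, 447, 0]) cylinder(h = 676, r = 20);
translate([1484, 447, 0]) cylinder(h = 676, r = 20);
translate([0, 0, 719]) {
  cube([33, 44, 1973]);
  translate([321, 0, 0]) cube([33, 44, 1973]);
  translate([33, 0, 258]) cube([288, 44, 35]);
  translate([33, 0, 503]) cube([288, 44, 35]);
  translate([33, 0, 748]) cube([288, 44, 35]);
  translate([33, 0, 993]) cube([288, 44, 35]);
  translate([33, 0, 1238]) cube([288, 44, 35]);
  translate([33, 0, 1483]) cube([288, 44, 35]);
  translate([33, 0, 1728]) cube([288, 44, 35]);
}
translate([1564, 0, 0]) {
  cube([24, 324, 1697]);
  translate([1143, 0, 0]) cube([24, 324, 1697]);
  translate([24, 0, 0]) cube([1119, 324, 28]);
  translate([24, 0, 388]) cube([1119, 324, 28]);
  translate([24, 0, 776]) cube([1119, 324, 28]);
  translate([24, 0, 1164]) cube([1119, 324, 28]);
  translate([24, 0, 1552]) cube([1119, 324, 28]);
}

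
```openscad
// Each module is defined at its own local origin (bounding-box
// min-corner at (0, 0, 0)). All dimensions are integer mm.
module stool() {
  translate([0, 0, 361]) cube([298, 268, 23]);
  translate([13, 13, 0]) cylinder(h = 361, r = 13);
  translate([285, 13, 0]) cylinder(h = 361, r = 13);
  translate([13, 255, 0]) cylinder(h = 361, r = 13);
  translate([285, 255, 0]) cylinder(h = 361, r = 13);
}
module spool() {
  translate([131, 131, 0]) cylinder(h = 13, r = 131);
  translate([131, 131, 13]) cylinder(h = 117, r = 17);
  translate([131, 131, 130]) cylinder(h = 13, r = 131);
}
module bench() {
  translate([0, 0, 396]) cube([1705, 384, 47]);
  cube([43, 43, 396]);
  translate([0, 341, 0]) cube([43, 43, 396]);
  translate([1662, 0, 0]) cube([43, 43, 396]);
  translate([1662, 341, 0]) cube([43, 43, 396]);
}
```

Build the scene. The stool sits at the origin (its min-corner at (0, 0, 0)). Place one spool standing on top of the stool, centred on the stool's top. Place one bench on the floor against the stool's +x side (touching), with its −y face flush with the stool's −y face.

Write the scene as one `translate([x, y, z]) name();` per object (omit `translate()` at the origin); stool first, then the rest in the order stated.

stool();
translate([18, 3, 384]) spool();
translate([298, 0, 0]) bench();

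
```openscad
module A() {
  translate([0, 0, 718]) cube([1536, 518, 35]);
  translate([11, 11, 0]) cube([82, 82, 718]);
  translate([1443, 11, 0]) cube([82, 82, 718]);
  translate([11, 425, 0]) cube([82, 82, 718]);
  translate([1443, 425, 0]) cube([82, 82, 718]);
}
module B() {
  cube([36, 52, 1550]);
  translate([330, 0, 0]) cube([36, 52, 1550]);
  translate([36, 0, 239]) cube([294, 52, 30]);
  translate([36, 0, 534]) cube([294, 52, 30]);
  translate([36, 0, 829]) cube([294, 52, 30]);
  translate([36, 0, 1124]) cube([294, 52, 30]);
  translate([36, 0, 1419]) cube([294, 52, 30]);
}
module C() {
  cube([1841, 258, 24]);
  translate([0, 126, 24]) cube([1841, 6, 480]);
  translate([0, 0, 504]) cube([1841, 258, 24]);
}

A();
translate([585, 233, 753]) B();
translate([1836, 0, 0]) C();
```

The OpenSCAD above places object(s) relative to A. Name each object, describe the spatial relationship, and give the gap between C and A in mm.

A is a table. B is a ladder. C is an I-beam. The ladder is on top of the table, centred. The I-beam is on the floor beside the table on its +x side. The gap between the I-beam and the table is 300 mm.

The I-beam's nearest face is 300 mm from the table's +x face.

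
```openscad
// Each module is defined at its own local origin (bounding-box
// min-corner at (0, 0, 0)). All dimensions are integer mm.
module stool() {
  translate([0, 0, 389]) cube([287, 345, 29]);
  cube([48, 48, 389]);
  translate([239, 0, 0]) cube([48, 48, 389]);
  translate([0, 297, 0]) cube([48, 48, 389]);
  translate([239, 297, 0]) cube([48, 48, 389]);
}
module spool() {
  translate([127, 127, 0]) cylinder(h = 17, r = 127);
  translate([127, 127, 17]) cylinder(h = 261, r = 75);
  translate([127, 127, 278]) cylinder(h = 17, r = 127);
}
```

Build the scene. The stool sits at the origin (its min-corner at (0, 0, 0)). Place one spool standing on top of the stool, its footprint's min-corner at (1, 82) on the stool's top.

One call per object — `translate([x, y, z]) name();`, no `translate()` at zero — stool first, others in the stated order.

stool();
translate([1, 82, 418]) spool();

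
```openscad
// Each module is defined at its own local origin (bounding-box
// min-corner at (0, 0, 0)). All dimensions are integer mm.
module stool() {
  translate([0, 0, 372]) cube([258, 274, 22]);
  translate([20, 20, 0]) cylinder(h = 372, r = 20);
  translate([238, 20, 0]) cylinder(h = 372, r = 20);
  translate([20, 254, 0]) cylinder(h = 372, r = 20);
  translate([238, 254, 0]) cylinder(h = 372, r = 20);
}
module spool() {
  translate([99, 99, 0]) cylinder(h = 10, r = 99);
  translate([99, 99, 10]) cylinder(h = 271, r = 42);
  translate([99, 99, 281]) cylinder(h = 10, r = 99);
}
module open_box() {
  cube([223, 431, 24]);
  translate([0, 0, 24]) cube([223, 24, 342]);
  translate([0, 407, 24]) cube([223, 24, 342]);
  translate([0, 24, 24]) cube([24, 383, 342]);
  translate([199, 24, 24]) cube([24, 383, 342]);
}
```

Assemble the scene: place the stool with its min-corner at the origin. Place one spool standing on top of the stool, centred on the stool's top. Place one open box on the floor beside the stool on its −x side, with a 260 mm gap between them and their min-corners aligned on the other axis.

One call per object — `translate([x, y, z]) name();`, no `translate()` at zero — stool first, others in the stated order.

stool();
translate([30, 38, 394]) spool();
translate([-483, 0, 0]) open_box();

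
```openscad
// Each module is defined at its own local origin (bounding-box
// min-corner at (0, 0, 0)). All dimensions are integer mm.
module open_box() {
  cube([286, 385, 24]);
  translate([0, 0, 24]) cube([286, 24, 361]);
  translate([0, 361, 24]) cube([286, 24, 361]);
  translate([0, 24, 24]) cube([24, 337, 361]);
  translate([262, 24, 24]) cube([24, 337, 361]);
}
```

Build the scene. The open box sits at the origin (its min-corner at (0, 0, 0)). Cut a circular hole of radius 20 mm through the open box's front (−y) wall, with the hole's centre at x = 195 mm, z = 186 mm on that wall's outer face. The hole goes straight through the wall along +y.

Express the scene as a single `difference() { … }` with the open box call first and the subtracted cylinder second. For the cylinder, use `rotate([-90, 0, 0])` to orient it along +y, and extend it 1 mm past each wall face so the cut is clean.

difference() {
  open_box();
  translate([195, -1, 186]) rotate([-90, 0, 0]) cylinder(h = 26, r = 20);
}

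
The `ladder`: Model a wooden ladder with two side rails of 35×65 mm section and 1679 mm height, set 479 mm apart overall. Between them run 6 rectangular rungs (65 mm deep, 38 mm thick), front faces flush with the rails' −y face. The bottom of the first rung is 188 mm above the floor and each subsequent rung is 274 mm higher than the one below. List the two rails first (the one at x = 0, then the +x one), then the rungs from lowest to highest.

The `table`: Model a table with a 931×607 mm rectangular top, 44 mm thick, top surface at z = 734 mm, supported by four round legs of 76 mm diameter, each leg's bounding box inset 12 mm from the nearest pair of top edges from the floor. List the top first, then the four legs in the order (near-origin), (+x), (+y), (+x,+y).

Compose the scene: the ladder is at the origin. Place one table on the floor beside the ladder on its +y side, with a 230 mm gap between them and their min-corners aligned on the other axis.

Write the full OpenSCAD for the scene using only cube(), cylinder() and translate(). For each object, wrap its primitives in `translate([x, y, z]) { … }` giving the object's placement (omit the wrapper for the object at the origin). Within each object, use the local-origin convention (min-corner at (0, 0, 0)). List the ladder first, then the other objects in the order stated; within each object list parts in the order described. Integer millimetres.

cube([35, 65, 1679]);
translate([444, 0, 0]) cube([35, 65, 1679]);
translate([35, 0, 188]) cube([409, 65, 38]);
translate([35, 0, 462]) cube([409, 65, 38]);
translate([35, 0, 736]) cube([409, 65, 38]);
translate([35, 0, 1010]) cube([409, 65, 38]);
translate([35, 0, 1284]) cube([409, 65, 38]);
translate([35, 0, 1558]) cube([409, 65, 38]);
translate([0, 295, 0]) {
  translate([0, 0, 690]) cube([931, 607, 44]);
  translate([50, 50, 0]) cylinder(h = 690, r = 38);
  translate([881, 50, 0]) cylinder(h = 690, r = 38);
  translate([50, 557, 0]) cylinder(h = 690, r = 38);
  translate([881, 557, 0]) cylinder(h = 690, r = 38);
}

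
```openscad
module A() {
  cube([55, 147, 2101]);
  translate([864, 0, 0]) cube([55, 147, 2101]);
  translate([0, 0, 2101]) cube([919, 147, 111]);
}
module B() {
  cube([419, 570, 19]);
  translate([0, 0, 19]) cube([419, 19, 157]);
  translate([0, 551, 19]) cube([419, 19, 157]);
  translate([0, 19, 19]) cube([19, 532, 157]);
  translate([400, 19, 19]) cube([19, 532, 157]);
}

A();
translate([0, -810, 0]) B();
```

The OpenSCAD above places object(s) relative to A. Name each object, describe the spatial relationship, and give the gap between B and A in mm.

A is a door frame. B is an open box. The open box is on the floor beside the door frame on its −y side. The gap between the open box and the door frame is 240 mm.

The open box's nearest face is 240 mm from the door frame's −y face.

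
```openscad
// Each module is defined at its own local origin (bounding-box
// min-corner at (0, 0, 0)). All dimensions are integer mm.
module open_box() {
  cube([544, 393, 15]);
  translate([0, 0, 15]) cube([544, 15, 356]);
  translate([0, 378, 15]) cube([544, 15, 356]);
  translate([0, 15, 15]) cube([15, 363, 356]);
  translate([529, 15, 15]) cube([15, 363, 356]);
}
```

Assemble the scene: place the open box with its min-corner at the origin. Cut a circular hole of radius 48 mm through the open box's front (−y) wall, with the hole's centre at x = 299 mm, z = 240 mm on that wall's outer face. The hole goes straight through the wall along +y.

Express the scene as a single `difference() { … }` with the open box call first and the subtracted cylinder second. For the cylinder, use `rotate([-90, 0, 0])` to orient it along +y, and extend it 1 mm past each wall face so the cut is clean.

difference() {
  open_box();
  translate([299, -1, 240]) rotate([-90, 0, 0]) cylinder(h = 17, r = 48);
}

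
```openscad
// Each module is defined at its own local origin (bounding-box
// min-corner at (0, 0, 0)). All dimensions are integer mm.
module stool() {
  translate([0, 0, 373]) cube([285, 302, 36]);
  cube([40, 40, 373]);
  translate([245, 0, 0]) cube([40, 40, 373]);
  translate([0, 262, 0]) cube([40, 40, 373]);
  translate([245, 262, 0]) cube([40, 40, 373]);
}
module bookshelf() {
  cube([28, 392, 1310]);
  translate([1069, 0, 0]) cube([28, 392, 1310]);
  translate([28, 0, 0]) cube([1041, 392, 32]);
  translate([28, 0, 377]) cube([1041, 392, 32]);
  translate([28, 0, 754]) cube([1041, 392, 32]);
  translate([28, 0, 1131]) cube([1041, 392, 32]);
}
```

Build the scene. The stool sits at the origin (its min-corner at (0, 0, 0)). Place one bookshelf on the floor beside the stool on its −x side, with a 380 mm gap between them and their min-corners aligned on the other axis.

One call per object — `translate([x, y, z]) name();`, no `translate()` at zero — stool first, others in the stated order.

stool();
translate([-1477, 0, 0]) bookshelf();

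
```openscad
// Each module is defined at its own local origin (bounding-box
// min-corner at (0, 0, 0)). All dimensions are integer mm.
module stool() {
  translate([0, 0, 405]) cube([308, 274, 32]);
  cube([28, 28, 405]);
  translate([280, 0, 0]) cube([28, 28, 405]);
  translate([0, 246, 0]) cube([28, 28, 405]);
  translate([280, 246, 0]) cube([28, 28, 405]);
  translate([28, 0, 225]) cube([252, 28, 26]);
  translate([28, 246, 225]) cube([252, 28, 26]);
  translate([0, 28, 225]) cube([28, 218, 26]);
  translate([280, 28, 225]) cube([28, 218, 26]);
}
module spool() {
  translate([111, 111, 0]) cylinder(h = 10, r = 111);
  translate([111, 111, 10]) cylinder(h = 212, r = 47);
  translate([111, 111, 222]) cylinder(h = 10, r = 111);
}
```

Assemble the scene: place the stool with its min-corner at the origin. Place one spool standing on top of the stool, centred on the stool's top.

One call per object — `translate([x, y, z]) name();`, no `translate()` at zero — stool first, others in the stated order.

stool();
translate([43, 26, 437]) spool();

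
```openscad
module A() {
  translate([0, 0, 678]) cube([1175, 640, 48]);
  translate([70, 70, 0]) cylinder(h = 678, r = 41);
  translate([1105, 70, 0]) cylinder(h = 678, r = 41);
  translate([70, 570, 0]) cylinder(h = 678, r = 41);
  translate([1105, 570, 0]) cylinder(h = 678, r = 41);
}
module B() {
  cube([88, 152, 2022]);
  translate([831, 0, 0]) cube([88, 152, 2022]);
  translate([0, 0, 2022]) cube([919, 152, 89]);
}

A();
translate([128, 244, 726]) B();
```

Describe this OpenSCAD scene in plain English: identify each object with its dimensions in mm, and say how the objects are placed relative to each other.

A is a table: top 1175 mm (x) × 640 mm (y), 48 mm thick, upper face at z = 726 mm, on four round legs of 82 mm diameter, each leg's bounding box inset 29 mm from the nearest pair of top edges, running from z = 0 to the bottom of the top.

B is a rectangular door frame: two vertical jambs of 88×152 mm section, 2022 mm tall, with a clear opening 743 mm wide between their inner faces. A header 89 mm tall and 152 mm deep lies on top of the jambs and spans the full outside width.

The door frame is on top of the table, centred.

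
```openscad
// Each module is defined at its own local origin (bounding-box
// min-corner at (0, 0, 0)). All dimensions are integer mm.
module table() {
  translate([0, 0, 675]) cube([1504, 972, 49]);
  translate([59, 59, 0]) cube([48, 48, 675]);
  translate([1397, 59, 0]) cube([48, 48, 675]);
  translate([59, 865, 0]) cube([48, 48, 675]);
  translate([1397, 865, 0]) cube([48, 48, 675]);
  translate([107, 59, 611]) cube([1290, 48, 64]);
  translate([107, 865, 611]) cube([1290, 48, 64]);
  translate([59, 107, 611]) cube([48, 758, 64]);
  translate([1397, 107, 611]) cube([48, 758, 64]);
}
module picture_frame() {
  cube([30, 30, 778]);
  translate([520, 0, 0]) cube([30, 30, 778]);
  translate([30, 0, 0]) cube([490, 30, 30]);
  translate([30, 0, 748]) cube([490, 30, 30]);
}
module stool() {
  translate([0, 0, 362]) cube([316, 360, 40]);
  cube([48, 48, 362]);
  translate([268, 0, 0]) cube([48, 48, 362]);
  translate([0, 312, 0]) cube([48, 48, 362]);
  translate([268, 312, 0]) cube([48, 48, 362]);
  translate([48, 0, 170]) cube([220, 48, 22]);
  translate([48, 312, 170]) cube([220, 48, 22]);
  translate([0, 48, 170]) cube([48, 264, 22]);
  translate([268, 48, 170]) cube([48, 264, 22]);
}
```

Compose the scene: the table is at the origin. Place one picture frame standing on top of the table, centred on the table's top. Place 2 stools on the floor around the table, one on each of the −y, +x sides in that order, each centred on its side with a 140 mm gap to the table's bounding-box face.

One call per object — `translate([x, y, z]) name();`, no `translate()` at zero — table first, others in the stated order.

table();
translate([477, 471, 724]) picture_frame();
translate([594, -500, 0]) stool();
translate([1644, 306, 0]) stool();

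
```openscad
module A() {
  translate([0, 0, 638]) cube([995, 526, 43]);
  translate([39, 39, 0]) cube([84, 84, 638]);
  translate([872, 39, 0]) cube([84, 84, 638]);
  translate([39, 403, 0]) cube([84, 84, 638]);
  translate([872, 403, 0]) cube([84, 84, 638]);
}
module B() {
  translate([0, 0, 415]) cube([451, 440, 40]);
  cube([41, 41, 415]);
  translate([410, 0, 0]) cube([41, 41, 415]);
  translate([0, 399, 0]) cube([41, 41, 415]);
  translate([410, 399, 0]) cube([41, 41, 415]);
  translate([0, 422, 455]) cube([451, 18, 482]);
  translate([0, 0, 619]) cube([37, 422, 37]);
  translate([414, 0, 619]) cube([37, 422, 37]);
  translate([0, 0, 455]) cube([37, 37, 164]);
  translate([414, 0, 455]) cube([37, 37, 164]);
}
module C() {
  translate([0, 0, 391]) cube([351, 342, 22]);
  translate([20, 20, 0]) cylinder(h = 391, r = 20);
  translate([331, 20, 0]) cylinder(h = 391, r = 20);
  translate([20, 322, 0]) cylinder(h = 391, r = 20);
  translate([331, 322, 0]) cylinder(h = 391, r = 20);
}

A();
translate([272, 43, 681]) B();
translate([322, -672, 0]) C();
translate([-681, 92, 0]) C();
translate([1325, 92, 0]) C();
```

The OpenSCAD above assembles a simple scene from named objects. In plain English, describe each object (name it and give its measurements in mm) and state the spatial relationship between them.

A is a rectangular dining table. The top is 995×526×43 mm with its upper surface at z = 681 mm. It stands on four 84×84 mm square legs, each inset 39 mm from the nearest pair of top edges, running from the floor to the underside of the top.

B is a chair: 451×440 mm seat, 40 mm thick, top at z = 455 mm, on four 41 mm square corner legs flush with the seat edges. A 18 mm thick backrest slab spans the full seat width, extending 482 mm above the seat top, its back face flush with the seat's +y edge. Two armrests of 37×37 mm section run along each side from the seat's front edge to the front of the backrest, top faces 201 mm above the seat top and outer faces flush with the seat's x-edges; a 37×37 mm post under the front of each armrest stands on the seat at the front corner.

C is a four-legged stool. The seat is 351×342 mm, 22 mm thick, top at z = 413 mm. It stands on four round legs, each 40 mm in diameter, from z = 0 to the seat underside, each leg's axis is inset half a diameter from the nearest pair of seat edges (so the leg's bounding box is flush with the corner).

The chair is on top of the table, centred. Three stools sit around the table at the −y, −x, +x sides.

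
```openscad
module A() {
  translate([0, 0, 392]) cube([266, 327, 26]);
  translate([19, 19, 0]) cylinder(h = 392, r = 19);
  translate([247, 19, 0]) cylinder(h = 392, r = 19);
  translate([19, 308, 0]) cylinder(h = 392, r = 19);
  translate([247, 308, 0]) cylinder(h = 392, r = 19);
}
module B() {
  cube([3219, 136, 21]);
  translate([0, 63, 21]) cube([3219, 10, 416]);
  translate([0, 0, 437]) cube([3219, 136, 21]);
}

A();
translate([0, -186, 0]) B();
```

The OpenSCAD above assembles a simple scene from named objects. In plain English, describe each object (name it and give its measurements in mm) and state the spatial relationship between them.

A is a simple wooden stool: a rectangular seat 266 mm (x) by 327 mm (y), 26 mm thick, top face at z = 418 mm, on four round legs, each 38 mm in diameter. The legs rest on z = 0, each leg's axis is inset half a diameter from the nearest pair of seat edges (so the leg's bounding box is flush with the corner).

B is an I-beam lying along x, 3219 mm long. Overall section height 458 mm. Two flanges 136 mm wide (y) and 21 mm thick, one on the floor and one at the top; a web 10 mm thick runs between them, centred on the flange width.

The I-beam is on the floor beside the stool on its −y side.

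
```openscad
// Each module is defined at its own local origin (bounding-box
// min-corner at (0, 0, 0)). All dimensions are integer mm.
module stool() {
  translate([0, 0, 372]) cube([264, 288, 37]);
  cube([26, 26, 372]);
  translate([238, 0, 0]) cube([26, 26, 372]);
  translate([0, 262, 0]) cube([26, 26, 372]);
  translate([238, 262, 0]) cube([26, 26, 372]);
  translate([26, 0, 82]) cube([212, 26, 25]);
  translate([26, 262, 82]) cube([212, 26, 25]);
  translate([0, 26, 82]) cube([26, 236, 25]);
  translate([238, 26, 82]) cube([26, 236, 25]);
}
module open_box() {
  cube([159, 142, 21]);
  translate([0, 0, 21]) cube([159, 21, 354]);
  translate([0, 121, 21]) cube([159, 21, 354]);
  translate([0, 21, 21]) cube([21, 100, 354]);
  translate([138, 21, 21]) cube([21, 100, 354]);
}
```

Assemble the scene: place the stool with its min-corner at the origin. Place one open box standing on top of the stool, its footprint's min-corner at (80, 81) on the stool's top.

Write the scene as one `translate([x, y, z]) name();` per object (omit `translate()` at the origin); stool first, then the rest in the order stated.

stool();
translate([80, 81, 409]) open_box();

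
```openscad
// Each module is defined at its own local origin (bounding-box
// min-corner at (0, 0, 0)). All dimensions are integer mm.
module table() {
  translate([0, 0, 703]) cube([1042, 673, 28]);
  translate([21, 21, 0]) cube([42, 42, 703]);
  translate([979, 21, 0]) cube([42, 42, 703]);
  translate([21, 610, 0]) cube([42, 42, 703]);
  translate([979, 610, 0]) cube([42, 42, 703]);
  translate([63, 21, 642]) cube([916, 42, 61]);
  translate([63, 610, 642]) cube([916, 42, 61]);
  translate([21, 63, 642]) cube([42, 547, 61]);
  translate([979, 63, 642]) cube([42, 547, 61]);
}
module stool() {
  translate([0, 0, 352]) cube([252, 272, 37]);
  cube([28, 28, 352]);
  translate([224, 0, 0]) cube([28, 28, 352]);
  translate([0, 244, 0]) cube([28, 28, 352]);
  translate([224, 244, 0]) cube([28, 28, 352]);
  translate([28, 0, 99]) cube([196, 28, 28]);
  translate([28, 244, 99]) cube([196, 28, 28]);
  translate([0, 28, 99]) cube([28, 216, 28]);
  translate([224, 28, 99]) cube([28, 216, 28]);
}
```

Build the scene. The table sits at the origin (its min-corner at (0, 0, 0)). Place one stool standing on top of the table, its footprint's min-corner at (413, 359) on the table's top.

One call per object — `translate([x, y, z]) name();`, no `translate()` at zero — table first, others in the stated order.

table();
translate([413, 359, 731]) stool();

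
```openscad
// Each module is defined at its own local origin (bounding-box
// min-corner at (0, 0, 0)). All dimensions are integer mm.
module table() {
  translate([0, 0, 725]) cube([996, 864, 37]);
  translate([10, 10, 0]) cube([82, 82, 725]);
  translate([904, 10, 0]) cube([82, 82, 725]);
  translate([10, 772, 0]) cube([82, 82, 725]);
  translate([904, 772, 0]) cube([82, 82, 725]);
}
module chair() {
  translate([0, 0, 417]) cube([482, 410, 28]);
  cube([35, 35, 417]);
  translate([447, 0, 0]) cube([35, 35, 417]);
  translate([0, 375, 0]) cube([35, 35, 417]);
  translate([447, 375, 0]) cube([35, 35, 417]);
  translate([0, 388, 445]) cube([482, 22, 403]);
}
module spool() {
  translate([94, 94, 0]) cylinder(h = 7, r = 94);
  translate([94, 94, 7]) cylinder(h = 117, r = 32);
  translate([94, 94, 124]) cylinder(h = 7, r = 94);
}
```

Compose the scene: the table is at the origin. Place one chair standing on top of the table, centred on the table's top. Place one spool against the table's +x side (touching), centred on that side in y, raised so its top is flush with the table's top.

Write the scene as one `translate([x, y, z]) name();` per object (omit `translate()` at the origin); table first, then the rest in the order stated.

table();
translate([257, 227, 762]) chair();
translate([996, 338, 631]) spool();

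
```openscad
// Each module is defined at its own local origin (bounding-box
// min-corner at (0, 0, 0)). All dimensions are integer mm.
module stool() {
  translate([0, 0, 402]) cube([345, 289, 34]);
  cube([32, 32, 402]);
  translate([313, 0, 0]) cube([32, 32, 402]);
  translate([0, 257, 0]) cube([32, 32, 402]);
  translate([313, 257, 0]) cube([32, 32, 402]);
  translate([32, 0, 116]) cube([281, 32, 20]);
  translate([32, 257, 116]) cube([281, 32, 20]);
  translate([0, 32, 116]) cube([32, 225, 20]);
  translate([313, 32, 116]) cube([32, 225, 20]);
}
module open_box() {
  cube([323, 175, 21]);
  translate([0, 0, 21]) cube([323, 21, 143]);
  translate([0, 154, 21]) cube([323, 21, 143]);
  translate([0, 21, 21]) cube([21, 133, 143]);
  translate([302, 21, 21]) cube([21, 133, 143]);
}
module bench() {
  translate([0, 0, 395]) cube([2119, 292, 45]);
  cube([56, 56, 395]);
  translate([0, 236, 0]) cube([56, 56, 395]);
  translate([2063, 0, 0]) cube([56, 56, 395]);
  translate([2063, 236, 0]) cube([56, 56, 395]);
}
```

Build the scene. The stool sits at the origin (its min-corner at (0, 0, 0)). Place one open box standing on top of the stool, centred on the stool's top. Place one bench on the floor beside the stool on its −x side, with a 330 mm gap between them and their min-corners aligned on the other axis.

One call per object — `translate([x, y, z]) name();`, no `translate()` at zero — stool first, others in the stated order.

stool();
translate([11, 57, 436]) open_box();
translate([-2449, 0, 0]) bench();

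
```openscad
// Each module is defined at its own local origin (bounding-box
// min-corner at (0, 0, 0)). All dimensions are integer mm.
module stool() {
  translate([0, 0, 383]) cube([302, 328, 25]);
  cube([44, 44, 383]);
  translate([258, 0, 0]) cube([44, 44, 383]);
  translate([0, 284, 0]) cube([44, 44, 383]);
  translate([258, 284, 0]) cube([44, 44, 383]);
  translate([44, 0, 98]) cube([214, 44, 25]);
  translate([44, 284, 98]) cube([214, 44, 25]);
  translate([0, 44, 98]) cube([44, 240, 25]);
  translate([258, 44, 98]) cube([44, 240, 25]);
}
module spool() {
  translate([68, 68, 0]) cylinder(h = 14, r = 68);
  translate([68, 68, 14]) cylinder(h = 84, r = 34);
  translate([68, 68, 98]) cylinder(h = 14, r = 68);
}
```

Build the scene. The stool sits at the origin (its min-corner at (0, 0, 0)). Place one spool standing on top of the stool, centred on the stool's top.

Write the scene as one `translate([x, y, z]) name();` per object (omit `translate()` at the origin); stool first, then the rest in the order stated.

stool();
translate([83, 96, 408]) spool();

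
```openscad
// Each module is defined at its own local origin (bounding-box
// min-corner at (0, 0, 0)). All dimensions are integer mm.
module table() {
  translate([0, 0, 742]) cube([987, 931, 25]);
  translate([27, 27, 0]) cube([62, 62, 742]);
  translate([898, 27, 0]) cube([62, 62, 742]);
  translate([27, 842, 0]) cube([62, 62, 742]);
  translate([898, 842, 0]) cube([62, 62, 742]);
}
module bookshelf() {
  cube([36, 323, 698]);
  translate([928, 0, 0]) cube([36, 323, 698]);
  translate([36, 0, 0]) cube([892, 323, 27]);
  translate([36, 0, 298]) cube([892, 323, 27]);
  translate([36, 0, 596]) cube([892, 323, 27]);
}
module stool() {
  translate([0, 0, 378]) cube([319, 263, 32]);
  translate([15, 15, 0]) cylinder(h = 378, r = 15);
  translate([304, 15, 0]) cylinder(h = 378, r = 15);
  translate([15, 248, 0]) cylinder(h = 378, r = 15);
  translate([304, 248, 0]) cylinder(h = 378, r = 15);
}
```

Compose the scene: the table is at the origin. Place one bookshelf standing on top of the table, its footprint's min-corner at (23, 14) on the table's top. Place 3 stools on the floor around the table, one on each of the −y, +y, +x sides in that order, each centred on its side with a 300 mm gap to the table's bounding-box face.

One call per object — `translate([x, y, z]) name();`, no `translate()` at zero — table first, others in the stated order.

table();
translate([23, 14, 767]) bookshelf();
translate([334, -563, 0]) stool();
translate([334, 1231, 0]) stool();
translate([1287, 334, 0]) stool();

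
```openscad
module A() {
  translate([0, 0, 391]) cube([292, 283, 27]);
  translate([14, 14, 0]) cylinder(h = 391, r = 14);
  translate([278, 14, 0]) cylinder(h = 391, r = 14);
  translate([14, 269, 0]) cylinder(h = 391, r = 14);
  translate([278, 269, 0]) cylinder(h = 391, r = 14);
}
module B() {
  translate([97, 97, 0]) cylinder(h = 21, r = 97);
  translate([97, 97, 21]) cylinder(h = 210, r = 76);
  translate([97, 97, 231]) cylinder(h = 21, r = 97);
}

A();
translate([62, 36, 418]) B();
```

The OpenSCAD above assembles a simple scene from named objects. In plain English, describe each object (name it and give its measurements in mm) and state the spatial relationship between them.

A is a four-legged stool. The seat is 292×283 mm, 27 mm thick, top at z = 418 mm. It stands on four round legs, each 28 mm in diameter, from z = 0 to the seat underside, each leg's axis is inset half a diameter from the nearest pair of seat edges (so the leg's bounding box is flush with the corner).

B is a spool: two coaxial disc flanges of radius 97 mm and thickness 21 mm, joined by a core cylinder of radius 76 mm and height 210 mm. The lower flange rests on z = 0 and the three cylinders share a vertical axis.

The spool is on top of the stool.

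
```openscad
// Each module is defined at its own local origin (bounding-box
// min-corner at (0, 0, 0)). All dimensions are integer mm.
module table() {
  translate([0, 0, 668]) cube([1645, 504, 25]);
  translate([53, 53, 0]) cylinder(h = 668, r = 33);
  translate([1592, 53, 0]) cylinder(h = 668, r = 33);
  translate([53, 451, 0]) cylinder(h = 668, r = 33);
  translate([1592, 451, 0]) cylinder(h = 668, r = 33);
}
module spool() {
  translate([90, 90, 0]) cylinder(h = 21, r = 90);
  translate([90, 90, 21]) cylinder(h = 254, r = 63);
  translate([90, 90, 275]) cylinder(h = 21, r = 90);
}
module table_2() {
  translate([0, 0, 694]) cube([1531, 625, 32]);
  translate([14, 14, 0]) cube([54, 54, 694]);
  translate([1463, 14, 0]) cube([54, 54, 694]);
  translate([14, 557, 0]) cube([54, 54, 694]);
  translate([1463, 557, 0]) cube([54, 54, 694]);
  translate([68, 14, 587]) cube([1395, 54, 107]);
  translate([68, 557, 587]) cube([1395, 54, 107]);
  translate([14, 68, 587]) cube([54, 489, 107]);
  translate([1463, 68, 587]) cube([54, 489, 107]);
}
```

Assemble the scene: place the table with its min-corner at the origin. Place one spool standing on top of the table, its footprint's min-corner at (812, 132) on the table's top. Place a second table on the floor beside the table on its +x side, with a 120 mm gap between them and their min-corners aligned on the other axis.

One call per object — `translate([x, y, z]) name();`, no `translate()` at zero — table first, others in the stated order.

table();
translate([812, 132, 693]) spool();
translate([1765, 0, 0]) table_2();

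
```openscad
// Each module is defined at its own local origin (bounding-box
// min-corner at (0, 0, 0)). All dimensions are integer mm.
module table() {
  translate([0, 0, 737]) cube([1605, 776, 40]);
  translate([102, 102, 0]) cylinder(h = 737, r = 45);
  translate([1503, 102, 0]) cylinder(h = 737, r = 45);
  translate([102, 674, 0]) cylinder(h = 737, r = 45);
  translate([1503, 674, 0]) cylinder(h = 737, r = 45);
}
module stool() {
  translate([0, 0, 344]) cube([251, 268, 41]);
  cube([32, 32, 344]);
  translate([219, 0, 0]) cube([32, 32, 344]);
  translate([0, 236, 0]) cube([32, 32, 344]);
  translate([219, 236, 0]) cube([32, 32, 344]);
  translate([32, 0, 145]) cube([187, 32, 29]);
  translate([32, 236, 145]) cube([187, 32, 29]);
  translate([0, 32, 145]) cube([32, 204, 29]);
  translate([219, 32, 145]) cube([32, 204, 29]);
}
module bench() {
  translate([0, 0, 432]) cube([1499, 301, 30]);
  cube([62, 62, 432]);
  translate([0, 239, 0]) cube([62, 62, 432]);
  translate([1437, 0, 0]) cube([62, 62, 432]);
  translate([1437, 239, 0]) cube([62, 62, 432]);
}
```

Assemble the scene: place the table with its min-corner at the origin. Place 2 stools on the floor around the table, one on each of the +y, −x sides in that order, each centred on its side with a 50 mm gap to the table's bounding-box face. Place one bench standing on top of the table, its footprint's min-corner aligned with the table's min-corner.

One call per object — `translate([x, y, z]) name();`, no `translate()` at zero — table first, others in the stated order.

table();
translate([677, 826, 0]) stool();
translate([-301, 254, 0]) stool();
translate([0, 0, 777]) bench();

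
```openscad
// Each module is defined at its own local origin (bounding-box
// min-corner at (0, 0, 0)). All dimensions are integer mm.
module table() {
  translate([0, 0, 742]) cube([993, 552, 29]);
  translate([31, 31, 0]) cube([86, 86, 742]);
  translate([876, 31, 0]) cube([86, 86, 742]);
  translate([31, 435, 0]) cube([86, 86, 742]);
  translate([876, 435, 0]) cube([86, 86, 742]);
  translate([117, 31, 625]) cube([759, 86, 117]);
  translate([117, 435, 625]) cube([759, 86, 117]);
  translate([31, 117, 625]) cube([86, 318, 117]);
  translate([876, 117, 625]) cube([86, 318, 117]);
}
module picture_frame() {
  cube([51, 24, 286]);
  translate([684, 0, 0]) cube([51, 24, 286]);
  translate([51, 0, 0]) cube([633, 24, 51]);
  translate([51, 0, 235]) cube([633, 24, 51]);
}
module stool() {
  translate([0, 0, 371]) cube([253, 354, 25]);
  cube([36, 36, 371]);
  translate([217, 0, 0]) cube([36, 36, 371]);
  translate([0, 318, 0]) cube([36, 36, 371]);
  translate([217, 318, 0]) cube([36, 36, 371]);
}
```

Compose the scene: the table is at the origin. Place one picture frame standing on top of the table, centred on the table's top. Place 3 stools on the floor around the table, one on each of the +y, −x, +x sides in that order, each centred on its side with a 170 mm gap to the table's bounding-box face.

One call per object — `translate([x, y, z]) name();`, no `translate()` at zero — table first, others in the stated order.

table();
translate([129, 264, 771]) picture_frame();
translate([370, 722, 0]) stool();
translate([-423, 99, 0]) stool();
translate([1163, 99, 0]) stool();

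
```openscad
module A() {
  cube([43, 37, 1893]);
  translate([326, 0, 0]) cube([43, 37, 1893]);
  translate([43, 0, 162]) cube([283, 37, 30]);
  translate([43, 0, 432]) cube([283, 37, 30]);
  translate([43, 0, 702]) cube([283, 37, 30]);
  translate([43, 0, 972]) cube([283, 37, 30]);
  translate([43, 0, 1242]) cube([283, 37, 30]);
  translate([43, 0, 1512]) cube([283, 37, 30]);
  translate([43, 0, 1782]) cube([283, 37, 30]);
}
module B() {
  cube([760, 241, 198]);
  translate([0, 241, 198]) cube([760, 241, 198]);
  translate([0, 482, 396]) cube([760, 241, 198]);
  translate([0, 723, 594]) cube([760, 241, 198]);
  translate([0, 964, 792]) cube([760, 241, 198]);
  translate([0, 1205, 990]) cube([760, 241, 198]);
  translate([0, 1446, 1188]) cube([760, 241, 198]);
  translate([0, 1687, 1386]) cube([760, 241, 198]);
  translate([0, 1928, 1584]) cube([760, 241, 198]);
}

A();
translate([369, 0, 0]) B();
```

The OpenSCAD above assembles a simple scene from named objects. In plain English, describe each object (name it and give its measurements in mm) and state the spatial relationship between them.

A is a straight ladder. Two 43×37 mm vertical rails, 1893 mm tall, stand 369 mm apart (outside-to-outside) with their front faces coplanar on the −y side. 7 rungs, each 37 mm deep and 30 mm tall, span between the inner faces of the rails, front faces flush with the rails. The lowest rung's underside is at z = 162 mm and rungs are spaced 270 mm apart (underside to underside).

B is a run of 9 identical solid stair steps. Each tread is 760×241 mm and each step block is 198 mm high. Step 1 rests on the floor; step k is offset from step 1 by (k−1)×241 mm in y and (k−1)×198 mm in z.

The staircase is against the ladder's +x side, with their −y faces flush.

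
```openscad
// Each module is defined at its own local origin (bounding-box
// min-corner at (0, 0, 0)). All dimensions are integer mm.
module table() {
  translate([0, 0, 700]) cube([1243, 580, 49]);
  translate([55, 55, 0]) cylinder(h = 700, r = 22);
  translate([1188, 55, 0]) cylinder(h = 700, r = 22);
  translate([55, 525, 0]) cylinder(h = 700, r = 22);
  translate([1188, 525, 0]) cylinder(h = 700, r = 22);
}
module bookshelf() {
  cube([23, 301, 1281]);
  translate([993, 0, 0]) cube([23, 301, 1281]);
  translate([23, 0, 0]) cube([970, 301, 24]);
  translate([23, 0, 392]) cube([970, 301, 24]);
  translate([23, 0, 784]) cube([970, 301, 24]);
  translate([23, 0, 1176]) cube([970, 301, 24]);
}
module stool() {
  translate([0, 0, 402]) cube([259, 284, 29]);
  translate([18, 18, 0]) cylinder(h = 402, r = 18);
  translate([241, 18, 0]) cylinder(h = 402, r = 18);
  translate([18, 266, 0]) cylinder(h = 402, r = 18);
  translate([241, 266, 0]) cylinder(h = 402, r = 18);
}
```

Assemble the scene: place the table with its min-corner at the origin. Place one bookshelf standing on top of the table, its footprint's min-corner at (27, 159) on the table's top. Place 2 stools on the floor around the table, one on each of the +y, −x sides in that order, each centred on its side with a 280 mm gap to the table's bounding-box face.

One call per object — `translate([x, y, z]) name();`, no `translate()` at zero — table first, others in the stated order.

table();
translate([27, 159, 749]) bookshelf();
translate([492, 860, 0]) stool();
translate([-539, 148, 0]) stool();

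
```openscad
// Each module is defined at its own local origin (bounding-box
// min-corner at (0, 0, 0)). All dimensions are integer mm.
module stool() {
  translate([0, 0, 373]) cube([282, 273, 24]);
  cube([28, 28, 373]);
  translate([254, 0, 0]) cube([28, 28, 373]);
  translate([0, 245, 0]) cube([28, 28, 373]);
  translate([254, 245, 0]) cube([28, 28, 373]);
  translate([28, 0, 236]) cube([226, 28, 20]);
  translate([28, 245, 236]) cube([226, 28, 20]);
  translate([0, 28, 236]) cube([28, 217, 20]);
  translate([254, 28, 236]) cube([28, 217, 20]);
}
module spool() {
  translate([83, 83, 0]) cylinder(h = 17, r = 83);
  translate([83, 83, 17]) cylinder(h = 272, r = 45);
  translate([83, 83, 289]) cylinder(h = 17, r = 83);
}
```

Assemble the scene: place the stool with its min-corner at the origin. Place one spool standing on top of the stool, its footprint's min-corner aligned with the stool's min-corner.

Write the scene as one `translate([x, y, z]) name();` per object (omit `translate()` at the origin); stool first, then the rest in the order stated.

stool();
translate([0, 0, 397]) spool();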